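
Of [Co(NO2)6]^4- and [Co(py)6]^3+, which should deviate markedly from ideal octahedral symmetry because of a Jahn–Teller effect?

[Co(NO2)6]^4-: Ligand charges: each nitro (N-bound nitrite) is −1. With an overall charge of −4 the cobalt centre must be in the +2 oxidation state. Group 9 minus oxidation state 2 gives a d⁷ configuration. Nitro (N-bound nitrite) is a strong-field ligand (high in the spectrochemical series) for a first-row metal, so the complex is low-spin. The t₂g⁶e_g¹ (low-spin) configuration has an unevenly filled e_g set; the Jahn–Teller theorem predicts a tetragonal distortion (typically axial elongation) to lift the degeneracy.
[Co(py)6]^3+: Summing ligand charges against the +3 overall charge gives an oxidation state of +3 for cobalt. Cobalt is a group-9 element; Co(III) is therefore d⁶. Co(III) has an exceptionally large octahedral splitting and is low-spin with essentially every ligand except fluoride. The d⁶ configuration leaves the e_g set evenly filled (or empty) — no strong Jahn–Teller driving force.

[Co(NO2)6]^4-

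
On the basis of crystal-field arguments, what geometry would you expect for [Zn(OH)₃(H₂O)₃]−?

octahedral

Ligand charges: each hydroxide is −1; water is neutral. With an overall charge of −1 the zinc centre must be in the +2 oxidation state.
Zinc is a group-12 element; Zn(II) is therefore d¹⁰.
Coordination number: 6.
Six donors around a single metal centre give an octahedral coordination sphere.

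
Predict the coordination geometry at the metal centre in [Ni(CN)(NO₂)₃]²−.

Each cyanide is −1; each nitro (N-bound nitrite) is −1; balancing the −2 overall charge requires Ni(II).
Nickel is a group-10 element; Ni(II) is therefore d⁸.
Coordination number: 4.
Cyanide and nitro (N-bound nitrite) are strong-field ligands (high in the spectrochemical series).
A 3d d⁸ ion with strong-field ligands gains enough CFSE to favour square planar over tetrahedral.

square planar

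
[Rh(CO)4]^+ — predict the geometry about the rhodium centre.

Carbonyl is neutral; balancing the +1 overall charge requires Rh(I).
Group 9 minus oxidation state 1 gives a d⁸ configuration.
With 4 monodentate ligands the coordination number is 4.
A 4d d⁸ ion has a large crystal-field splitting; square planar leaves the high-energy d_{x²−y²} orbital empty and maximises CFSE.

square planar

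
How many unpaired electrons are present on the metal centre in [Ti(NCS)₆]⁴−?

2

Summing ligand charges against the −4 overall charge gives an oxidation state of +2 for titanium.
Group 4 minus oxidation state 2 gives a d² configuration.
In an octahedral field the d² configuration is t₂g²e_g⁰ (only one arrangement possible), giving 2 unpaired electrons.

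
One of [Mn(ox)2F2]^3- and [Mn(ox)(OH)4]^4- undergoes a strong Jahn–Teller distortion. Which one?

[Mn(ox)2F2]^3-: Ligand charges: each oxalate is −2; each fluoride is −1. With an overall charge of −3 the manganese centre must be in the +3 oxidation state. Group 7 minus oxidation state 3 gives a d⁴ configuration. Fluoride and oxalate are weak-field ligands for a first-row metal, so the complex is high-spin. The t₂g³e_g¹ (high-spin) configuration has an unevenly filled e_g set; the Jahn–Teller theorem predicts a tetragonal distortion (typically axial elongation) to lift the degeneracy.
[Mn(ox)(OH)4]^4-: Ligand charges: each oxalate is −2; each hydroxide is −1. With an overall charge of −4 the manganese centre must be in the +2 oxidation state. Group 7 minus oxidation state 2 gives a d⁵ configuration. Hydroxide and oxalate are weak-field ligands for a first-row metal, so the complex is high-spin. The d⁵ configuration leaves the e_g set evenly filled (or empty) — no strong Jahn–Teller driving force.

[Mn(ox)2F2]^3-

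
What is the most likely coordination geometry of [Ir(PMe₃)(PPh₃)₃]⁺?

Ligand charges: trimethylphosphine is neutral; triphenylphosphine is neutral. With an overall charge of +1 the iridium centre must be in the +1 oxidation state.
Iridium is a group-9 element; Ir(I) is therefore d⁸.
Coordination number: 4.
A 5d d⁸ ion has a large crystal-field splitting; square planar leaves the high-energy d_{x²−y²} orbital empty and maximises CFSE.

square planar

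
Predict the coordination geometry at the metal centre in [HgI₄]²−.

tetrahedral

Summing ligand charges against the −2 overall charge gives an oxidation state of +2 for mercury.
Group 12 minus oxidation state 2 gives a d¹⁰ configuration.
Coordination number: 4.
A d¹⁰ ion has no crystal-field stabilisation preference between square planar and tetrahedral, so four ligands adopt the sterically favoured tetrahedral geometry.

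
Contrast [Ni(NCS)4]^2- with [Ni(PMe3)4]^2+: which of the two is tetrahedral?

[Ni(NCS)4]^2-

For [Ni(NCS)4]^2-: Each isothiocyanate is −1; balancing the −2 overall charge requires Ni(II). Nickel is a group-10 element; Ni(II) is therefore d⁸. Isothiocyanate is a weak-field ligand. With weak-field ligands the CFSE gain from square planar is small, so a 3d d⁸ ion takes the sterically preferred tetrahedral geometry. → tetrahedral.
For [Ni(PMe3)4]^2+: Ligand charges: trimethylphosphine is neutral. With an overall charge of +2 the nickel centre must be in the +2 oxidation state. Group 10 minus oxidation state 2 gives a d⁸ configuration. Trimethylphosphine is a strong-field ligand (high in the spectrochemical series). A 3d d⁸ ion with strong-field ligands gains enough CFSE to favour square planar over tetrahedral. → square planar.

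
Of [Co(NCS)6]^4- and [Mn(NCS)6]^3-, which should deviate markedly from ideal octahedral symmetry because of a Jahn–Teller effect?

[Mn(NCS)6]^3-

[Co(NCS)6]^4-: Each isothiocyanate is −1; balancing the −4 overall charge requires Co(II). Co sits in group 9, so the d-electron count is 9 − 2 = 7. Isothiocyanate is a weak-field ligand for a first-row metal, so the complex is high-spin. The d⁷ configuration leaves the e_g set evenly filled (or empty) — no strong Jahn–Teller driving force.
[Mn(NCS)6]^3-: Summing ligand charges against the −3 overall charge gives an oxidation state of +3 for manganese. Mn sits in group 7, so the d-electron count is 7 − 3 = 4. Isothiocyanate is a weak-field ligand for a first-row metal, so the complex is high-spin. The t₂g³e_g¹ (high-spin) configuration has an unevenly filled e_g set; the Jahn–Teller theorem predicts a tetragonal distortion (typically axial elongation) to lift the degeneracy.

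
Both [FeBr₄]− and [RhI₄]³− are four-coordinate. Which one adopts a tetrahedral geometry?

[FeBr₄]−

For [FeBr₄]−: Summing ligand charges against the −1 overall charge gives an oxidation state of +3 for iron. Group 8 minus oxidation state 3 gives a d⁵ configuration. A high-spin d⁵ ion has zero CFSE in either geometry, so four ligands adopt the sterically favoured tetrahedral geometry. → tetrahedral.
For [RhI₄]³−: Each iodide is −1; balancing the −3 overall charge requires Rh(I). Rh sits in group 9, so the d-electron count is 9 − 1 = 8. A 4d d⁸ ion has a large crystal-field splitting; square planar leaves the high-energy d_{x²−y²} orbital empty and maximises CFSE. → square planar.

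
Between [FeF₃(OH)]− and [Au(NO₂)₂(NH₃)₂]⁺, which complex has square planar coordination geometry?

[Au(NO₂)₂(NH₃)₂]⁺

For [FeF₃(OH)]−: Each fluoride is −1; each hydroxide is −1; balancing the −1 overall charge requires Fe(III). Group 8 minus oxidation state 3 gives a d⁵ configuration. A high-spin d⁵ ion has zero CFSE in either geometry, so four ligands adopt the sterically favoured tetrahedral geometry. → tetrahedral.
For [Au(NO₂)₂(NH₃)₂]⁺: Summing ligand charges against the +1 overall charge gives an oxidation state of +3 for gold. Group 11 minus oxidation state 3 gives a d⁸ configuration. A 5d d⁸ ion has a large crystal-field splitting; square planar leaves the high-energy d_{x²−y²} orbital empty and maximises CFSE. → square planar.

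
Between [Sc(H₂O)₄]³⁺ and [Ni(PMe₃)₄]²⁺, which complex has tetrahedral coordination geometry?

[Sc(H₂O)₄]³⁺

For [Sc(H₂O)₄]³⁺: Ligand charges: water is neutral. With an overall charge of +3 the scandium centre must be in the +3 oxidation state. Scandium is a group-3 element; Sc(III) is therefore d⁰. A d⁰ ion has no crystal-field stabilisation preference between square planar and tetrahedral, so four ligands adopt the sterically favoured tetrahedral geometry. → tetrahedral.
For [Ni(PMe₃)₄]²⁺: Trimethylphosphine is neutral; balancing the +2 overall charge requires Ni(II). Ni sits in group 10, so the d-electron count is 10 − 2 = 8. Trimethylphosphine is a strong-field ligand (high in the spectrochemical series). A 3d d⁸ ion with strong-field ligands gains enough CFSE to favour square planar over tetrahedral. → square planar.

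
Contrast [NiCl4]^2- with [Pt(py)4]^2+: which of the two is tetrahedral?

[NiCl4]^2-

For [NiCl4]^2-: Summing ligand charges against the −2 overall charge gives an oxidation state of +2 for nickel. Group 10 minus oxidation state 2 gives a d⁸ configuration. Chloride is a weak-field ligand. With weak-field ligands the CFSE gain from square planar is small, so a 3d d⁸ ion takes the sterically preferred tetrahedral geometry. → tetrahedral.
For [Pt(py)4]^2+: Pyridine is neutral; balancing the +2 overall charge requires Pt(II). Pt sits in group 10, so the d-electron count is 10 − 2 = 8. A 5d d⁸ ion has a large crystal-field splitting; square planar leaves the high-energy d_{x²−y²} orbital empty and maximises CFSE. → square planar.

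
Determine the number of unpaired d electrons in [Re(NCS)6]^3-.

Summing ligand charges against the −3 overall charge gives an oxidation state of +3 for rhenium.
Group 7 minus oxidation state 3 gives a d⁴ configuration.
The spin state decides the count: a 5d ion has a large Δₒ and is invariably low-spin.
An octahedral low-spin d⁴ ion is t₂g⁴e_g⁰, giving 2 unpaired electrons.

2 unpaired electrons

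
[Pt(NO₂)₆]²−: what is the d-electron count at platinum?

d6

Each nitro (N-bound nitrite) is −1; balancing the −2 overall charge requires Pt(IV).
Group 10 minus oxidation state 4 gives a d⁶ configuration.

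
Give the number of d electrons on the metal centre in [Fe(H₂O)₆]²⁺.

d6

Summing ligand charges against the +2 overall charge gives an oxidation state of +2 for iron.
Fe sits in group 8, so the d-electron count is 8 − 2 = 6.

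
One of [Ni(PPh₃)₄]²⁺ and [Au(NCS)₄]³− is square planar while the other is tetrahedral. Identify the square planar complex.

For [Ni(PPh₃)₄]²⁺: Triphenylphosphine is neutral; balancing the +2 overall charge requires Ni(II). Nickel is a group-10 element; Ni(II) is therefore d⁸. Triphenylphosphine is a strong-field ligand (high in the spectrochemical series). A 3d d⁸ ion with strong-field ligands gains enough CFSE to favour square planar over tetrahedral. → square planar.
For [Au(NCS)₄]³−: Each isothiocyanate is −1; balancing the −3 overall charge requires Au(I). Group 11 minus oxidation state 1 gives a d¹⁰ configuration. A d¹⁰ ion has no crystal-field stabilisation preference between square planar and tetrahedral, so four ligands adopt the sterically favoured tetrahedral geometry. → tetrahedral.

[Ni(PPh₃)₄]²⁺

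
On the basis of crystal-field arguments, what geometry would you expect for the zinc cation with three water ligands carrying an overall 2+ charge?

Summing ligand charges against the +2 overall charge gives an oxidation state of +2 for zinc.
Group 12 minus oxidation state 2 gives a d¹⁰ configuration.
With 3 monodentate ligands the coordination number is 3.
Three ligands around a d¹⁰ centre minimise repulsion in a trigonal-planar arrangement.

trigonal planar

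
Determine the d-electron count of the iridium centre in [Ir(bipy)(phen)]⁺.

Summing ligand charges against the +1 overall charge gives an oxidation state of +1 for iridium.
Group 9 minus oxidation state 1 gives a d⁸ configuration.

d⁸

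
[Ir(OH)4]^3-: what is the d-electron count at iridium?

d8

Ligand charges: each hydroxide is −1. With an overall charge of −3 the iridium centre must be in the +1 oxidation state.
Iridium is a group-9 element; Ir(I) is therefore d⁸.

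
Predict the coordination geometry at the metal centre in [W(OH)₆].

octahedral

Ligand charges: each hydroxide is −1. With an overall charge of 0 the tungsten centre must be in the +6 oxidation state.
Group 6 minus oxidation state 6 gives a d⁰ configuration.
Coordination number: 6.
Six donors around a single metal centre give an octahedral coordination sphere.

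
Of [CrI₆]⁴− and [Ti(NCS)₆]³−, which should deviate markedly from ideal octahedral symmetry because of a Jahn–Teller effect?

[CrI₆]⁴−: Each iodide is −1; balancing the −4 overall charge requires Cr(II). Group 6 minus oxidation state 2 gives a d⁴ configuration. Iodide is a weak-field ligand for a first-row metal, so the complex is high-spin. The t₂g³e_g¹ (high-spin) configuration has an unevenly filled e_g set; the Jahn–Teller theorem predicts a tetragonal distortion (typically axial elongation) to lift the degeneracy.
[Ti(NCS)₆]³−: Ligand charges: each isothiocyanate is −1. With an overall charge of −3 the titanium centre must be in the +3 oxidation state. Titanium is a group-4 element; Ti(III) is therefore d¹. The d¹ configuration leaves the e_g set evenly filled (or empty) — no strong Jahn–Teller driving force.

[CrI₆]⁴−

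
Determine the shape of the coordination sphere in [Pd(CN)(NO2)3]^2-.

square planar

Summing ligand charges against the −2 overall charge gives an oxidation state of +2 for palladium.
Group 10 minus oxidation state 2 gives a d⁸ configuration.
Coordination number: 4.
A 4d d⁸ ion has a large crystal-field splitting; square planar leaves the high-energy d_{x²−y²} orbital empty and maximises CFSE.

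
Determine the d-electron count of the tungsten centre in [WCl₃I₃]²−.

Summing ligand charges against the −2 overall charge gives an oxidation state of +4 for tungsten.
Group 6 minus oxidation state 4 gives a d² configuration.

d2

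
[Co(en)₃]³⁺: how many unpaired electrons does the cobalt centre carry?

Summing ligand charges against the +3 overall charge gives an oxidation state of +3 for cobalt.
Co sits in group 9, so the d-electron count is 9 − 3 = 6.
Counting donor atoms: 3×ethylenediamine (bidentate) → 6 donors. Coordination number = 6.
The spin state decides the count: Co(III) has an exceptionally large octahedral splitting and is low-spin with essentially every ligand except fluoride.
An octahedral low-spin d⁶ ion is t₂g⁶e_g⁰, giving 0 unpaired electrons.

0 unpaired electrons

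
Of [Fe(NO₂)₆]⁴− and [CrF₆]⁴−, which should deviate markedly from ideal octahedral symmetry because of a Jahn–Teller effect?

[Fe(NO₂)₆]⁴−: Ligand charges: each nitro (N-bound nitrite) is −1. With an overall charge of −4 the iron centre must be in the +2 oxidation state. Group 8 minus oxidation state 2 gives a d⁶ configuration. Nitro (N-bound nitrite) is a strong-field ligand (high in the spectrochemical series) for a first-row metal, so the complex is low-spin. The d⁶ configuration leaves the e_g set evenly filled (or empty) — no strong Jahn–Teller driving force.
[CrF₆]⁴−: Each fluoride is −1; balancing the −4 overall charge requires Cr(II). Cr sits in group 6, so the d-electron count is 6 − 2 = 4. Fluoride is a weak-field ligand for a first-row metal, so the complex is high-spin. The t₂g³e_g¹ (high-spin) configuration has an unevenly filled e_g set; the Jahn–Teller theorem predicts a tetragonal distortion (typically axial elongation) to lift the degeneracy.

[CrF₆]⁴−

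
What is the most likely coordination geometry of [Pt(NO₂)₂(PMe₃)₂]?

Ligand charges: each nitro (N-bound nitrite) is −1; trimethylphosphine is neutral. With an overall charge of 0 the platinum centre must be in the +2 oxidation state.
Platinum is a group-10 element; Pt(II) is therefore d⁸.
With 4 monodentate ligands the coordination number is 4.
A 5d d⁸ ion has a large crystal-field splitting; square planar leaves the high-energy d_{x²−y²} orbital empty and maximises CFSE.

square planar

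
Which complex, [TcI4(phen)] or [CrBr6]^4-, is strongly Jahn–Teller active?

[CrBr6]^4-

[TcI4(phen)]: Ligand charges: each iodide is −1; 1,10-phenanthroline is neutral. With an overall charge of 0 the technetium centre must be in the +4 oxidation state. Tc sits in group 7, so the d-electron count is 7 − 4 = 3. The d³ configuration leaves the e_g set evenly filled (or empty) — no strong Jahn–Teller driving force.
[CrBr6]^4-: Each bromide is −1; balancing the −4 overall charge requires Cr(II). Cr sits in group 6, so the d-electron count is 6 − 2 = 4. Bromide is a weak-field ligand for a first-row metal, so the complex is high-spin. The t₂g³e_g¹ (high-spin) configuration has an unevenly filled e_g set; the Jahn–Teller theorem predicts a tetragonal distortion (typically axial elongation) to lift the degeneracy.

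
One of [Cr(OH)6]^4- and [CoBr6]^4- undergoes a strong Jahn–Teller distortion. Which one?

[Cr(OH)6]^4-

[Cr(OH)6]^4-: Ligand charges: each hydroxide is −1. With an overall charge of −4 the chromium centre must be in the +2 oxidation state. Chromium is a group-6 element; Cr(II) is therefore d⁴. Hydroxide is a weak-field ligand for a first-row metal, so the complex is high-spin. The t₂g³e_g¹ (high-spin) configuration has an unevenly filled e_g set; the Jahn–Teller theorem predicts a tetragonal distortion (typically axial elongation) to lift the degeneracy.
[CoBr6]^4-: Each bromide is −1; balancing the −4 overall charge requires Co(II). Cobalt is a group-9 element; Co(II) is therefore d⁷. Bromide is a weak-field ligand for a first-row metal, so the complex is high-spin. The d⁷ configuration leaves the e_g set evenly filled (or empty) — no strong Jahn–Teller driving force.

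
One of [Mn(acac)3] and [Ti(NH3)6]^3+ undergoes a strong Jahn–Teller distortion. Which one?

[Mn(acac)3]: Ligand charges: each acetylacetonate is −1. With an overall charge of 0 the manganese centre must be in the +3 oxidation state. Mn sits in group 7, so the d-electron count is 7 − 3 = 4. Acetylacetonate is a weak-field ligand for a first-row metal, so the complex is high-spin. The t₂g³e_g¹ (high-spin) configuration has an unevenly filled e_g set; the Jahn–Teller theorem predicts a tetragonal distortion (typically axial elongation) to lift the degeneracy.
[Ti(NH3)6]^3+: Ligand charges: ammonia is neutral. With an overall charge of +3 the titanium centre must be in the +3 oxidation state. Group 4 minus oxidation state 3 gives a d¹ configuration. The d¹ configuration leaves the e_g set evenly filled (or empty) — no strong Jahn–Teller driving force.

[Mn(acac)3]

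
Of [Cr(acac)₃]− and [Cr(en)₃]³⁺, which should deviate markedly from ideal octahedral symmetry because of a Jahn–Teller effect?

[Cr(acac)₃]−: Summing ligand charges against the −1 overall charge gives an oxidation state of +2 for chromium. Cr sits in group 6, so the d-electron count is 6 − 2 = 4. Acetylacetonate is a weak-field ligand for a first-row metal, so the complex is high-spin. The t₂g³e_g¹ (high-spin) configuration has an unevenly filled e_g set; the Jahn–Teller theorem predicts a tetragonal distortion (typically axial elongation) to lift the degeneracy.
[Cr(en)₃]³⁺: Ethylenediamine is neutral; balancing the +3 overall charge requires Cr(III). Chromium is a group-6 element; Cr(III) is therefore d³. The d³ configuration leaves the e_g set evenly filled (or empty) — no strong Jahn–Teller driving force.

[Cr(acac)₃]−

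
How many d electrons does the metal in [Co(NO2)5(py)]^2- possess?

d⁶

Summing ligand charges against the −2 overall charge gives an oxidation state of +3 for cobalt.
Co sits in group 9, so the d-electron count is 9 − 3 = 6.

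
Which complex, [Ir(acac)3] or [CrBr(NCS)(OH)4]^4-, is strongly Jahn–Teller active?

[CrBr(NCS)(OH)4]^4-

[Ir(acac)3]: Ligand charges: each acetylacetonate is −1. With an overall charge of 0 the iridium centre must be in the +3 oxidation state. Group 9 minus oxidation state 3 gives a d⁶ configuration. A 5d ion has a large Δₒ and is invariably low-spin. The d⁶ configuration leaves the e_g set evenly filled (or empty) — no strong Jahn–Teller driving force.
[CrBr(NCS)(OH)4]^4-: Summing ligand charges against the −4 overall charge gives an oxidation state of +2 for chromium. Cr sits in group 6, so the d-electron count is 6 − 2 = 4. Bromide, hydroxide, and isothiocyanate are weak-field ligands for a first-row metal, so the complex is high-spin. The t₂g³e_g¹ (high-spin) configuration has an unevenly filled e_g set; the Jahn–Teller theorem predicts a tetragonal distortion (typically axial elongation) to lift the degeneracy.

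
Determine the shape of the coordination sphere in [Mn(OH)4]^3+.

tetrahedral

Ligand charges: each hydroxide is −1. With an overall charge of +3 the manganese centre must be in the +7 oxidation state.
Manganese is a group-7 element; Mn(VII) is therefore d⁰.
Coordination number: 4.
A d⁰ ion has no crystal-field stabilisation preference between square planar and tetrahedral, so four ligands adopt the sterically favoured tetrahedral geometry.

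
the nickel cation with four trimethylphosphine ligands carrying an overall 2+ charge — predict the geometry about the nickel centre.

Ligand charges: trimethylphosphine is neutral. With an overall charge of +2 the nickel centre must be in the +2 oxidation state.
Nickel is a group-10 element; Ni(II) is therefore d⁸.
Coordination number: 4.
Trimethylphosphine is a strong-field ligand (high in the spectrochemical series).
A 3d d⁸ ion with strong-field ligands gains enough CFSE to favour square planar over tetrahedral.

square planar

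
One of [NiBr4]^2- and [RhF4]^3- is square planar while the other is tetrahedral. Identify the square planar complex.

For [NiBr4]^2-: Summing ligand charges against the −2 overall charge gives an oxidation state of +2 for nickel. Ni sits in group 10, so the d-electron count is 10 − 2 = 8. Bromide is a weak-field ligand. With weak-field ligands the CFSE gain from square planar is small, so a 3d d⁸ ion takes the sterically preferred tetrahedral geometry. → tetrahedral.
For [RhF4]^3-: Summing ligand charges against the −3 overall charge gives an oxidation state of +1 for rhodium. Rhodium is a group-9 element; Rh(I) is therefore d⁸. A 4d d⁸ ion has a large crystal-field splitting; square planar leaves the high-energy d_{x²−y²} orbital empty and maximises CFSE. → square planar.

[RhF4]^3-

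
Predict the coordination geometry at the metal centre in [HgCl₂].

Each chloride is −1; balancing the 0 overall charge requires Hg(II).
Hg sits in group 12, so the d-electron count is 12 − 2 = 10.
With 2 monodentate ligands the coordination number is 2.
A d¹⁰ ion with only two ligands adopts a linear arrangement (sp hybridisation; no CFSE preference).

linear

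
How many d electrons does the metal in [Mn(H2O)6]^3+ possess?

d⁴

Ligand charges: water is neutral. With an overall charge of +3 the manganese centre must be in the +3 oxidation state.
Manganese is a group-7 element; Mn(III) is therefore d⁴.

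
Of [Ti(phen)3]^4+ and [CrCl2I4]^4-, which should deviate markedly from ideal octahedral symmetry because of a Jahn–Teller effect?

[Ti(phen)3]^4+: Summing ligand charges against the +4 overall charge gives an oxidation state of +4 for titanium. Titanium is a group-4 element; Ti(IV) is therefore d⁰. The d⁰ configuration leaves the e_g set evenly filled (or empty) — no strong Jahn–Teller driving force.
[CrCl2I4]^4-: Summing ligand charges against the −4 overall charge gives an oxidation state of +2 for chromium. Group 6 minus oxidation state 2 gives a d⁴ configuration. Chloride and iodide are weak-field ligands for a first-row metal, so the complex is high-spin. The t₂g³e_g¹ (high-spin) configuration has an unevenly filled e_g set; the Jahn–Teller theorem predicts a tetragonal distortion (typically axial elongation) to lift the degeneracy.

[CrCl2I4]^4-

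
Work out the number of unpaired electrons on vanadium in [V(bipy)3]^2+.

Ligand charges: 2,2′-bipyridine is neutral. With an overall charge of +2 the vanadium centre must be in the +2 oxidation state.
Group 5 minus oxidation state 2 gives a d³ configuration.
Counting donor atoms: 3×2,2′-bipyridine (bidentate) → 6 donors. Coordination number = 6.
In an octahedral field the d³ configuration is t₂g³e_g⁰ (only one arrangement possible), giving 3 unpaired electrons.

3 unpaired electrons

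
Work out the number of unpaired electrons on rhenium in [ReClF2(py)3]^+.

3 unpaired electrons

Ligand charges: each chloride is −1; each fluoride is −1; pyridine is neutral. With an overall charge of +1 the rhenium centre must be in the +4 oxidation state.
Group 7 minus oxidation state 4 gives a d³ configuration.
In an octahedral field the d³ configuration is t₂g³e_g⁰ (only one arrangement possible), giving 3 unpaired electrons.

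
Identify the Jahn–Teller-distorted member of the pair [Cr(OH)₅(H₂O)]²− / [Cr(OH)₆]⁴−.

[Cr(OH)₅(H₂O)]²−: Summing ligand charges against the −2 overall charge gives an oxidation state of +3 for chromium. Group 6 minus oxidation state 3 gives a d³ configuration. The d³ configuration leaves the e_g set evenly filled (or empty) — no strong Jahn–Teller driving force.
[Cr(OH)₆]⁴−: Ligand charges: each hydroxide is −1. With an overall charge of −4 the chromium centre must be in the +2 oxidation state. Chromium is a group-6 element; Cr(II) is therefore d⁴. Hydroxide is a weak-field ligand for a first-row metal, so the complex is high-spin. The t₂g³e_g¹ (high-spin) configuration has an unevenly filled e_g set; the Jahn–Teller theorem predicts a tetragonal distortion (typically axial elongation) to lift the degeneracy.

[Cr(OH)₆]⁴−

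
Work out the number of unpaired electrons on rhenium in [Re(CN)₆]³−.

2

Each cyanide is −1; balancing the −3 overall charge requires Re(III).
Rhenium is a group-7 element; Re(III) is therefore d⁴.
The spin state decides the count: a 5d ion has a large Δₒ and is invariably low-spin.
An octahedral low-spin d⁴ ion is t₂g⁴e_g⁰, giving 2 unpaired electrons.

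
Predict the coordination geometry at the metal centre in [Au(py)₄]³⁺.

square planar

Ligand charges: pyridine is neutral. With an overall charge of +3 the gold centre must be in the +3 oxidation state.
Gold is a group-11 element; Au(III) is therefore d⁸.
With 4 monodentate ligands the coordination number is 4.
A 5d d⁸ ion has a large crystal-field splitting; square planar leaves the high-energy d_{x²−y²} orbital empty and maximises CFSE.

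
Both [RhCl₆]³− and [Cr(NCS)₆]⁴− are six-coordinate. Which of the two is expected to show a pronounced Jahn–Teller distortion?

[RhCl₆]³−: Each chloride is −1; balancing the −3 overall charge requires Rh(III). Rh sits in group 9, so the d-electron count is 9 − 3 = 6. A 4d ion has a large Δₒ and is invariably low-spin. The d⁶ configuration leaves the e_g set evenly filled (or empty) — no strong Jahn–Teller driving force.
[Cr(NCS)₆]⁴−: Each isothiocyanate is −1; balancing the −4 overall charge requires Cr(II). Group 6 minus oxidation state 2 gives a d⁴ configuration. Isothiocyanate is a weak-field ligand for a first-row metal, so the complex is high-spin. The t₂g³e_g¹ (high-spin) configuration has an unevenly filled e_g set; the Jahn–Teller theorem predicts a tetragonal distortion (typically axial elongation) to lift the degeneracy.

[Cr(NCS)₆]⁴−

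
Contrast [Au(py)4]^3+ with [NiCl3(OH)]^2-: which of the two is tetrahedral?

For [Au(py)4]^3+: Pyridine is neutral; balancing the +3 overall charge requires Au(III). Au sits in group 11, so the d-electron count is 11 − 3 = 8. A 5d d⁸ ion has a large crystal-field splitting; square planar leaves the high-energy d_{x²−y²} orbital empty and maximises CFSE. → square planar.
For [NiCl3(OH)]^2-: Ligand charges: each chloride is −1; each hydroxide is −1. With an overall charge of −2 the nickel centre must be in the +2 oxidation state. Group 10 minus oxidation state 2 gives a d⁸ configuration. Chloride and hydroxide are weak-field ligands. With weak-field ligands the CFSE gain from square planar is small, so a 3d d⁸ ion takes the sterically preferred tetrahedral geometry. → tetrahedral.

[NiCl3(OH)]^2-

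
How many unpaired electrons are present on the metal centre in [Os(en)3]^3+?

Ethylenediamine is neutral; balancing the +3 overall charge requires Os(III).
Os sits in group 8, so the d-electron count is 8 − 3 = 5.
Counting donor atoms: 3×ethylenediamine (bidentate) → 6 donors. Coordination number = 6.
The spin state decides the count: a 5d ion has a large Δₒ and is invariably low-spin.
An octahedral low-spin d⁵ ion is t₂g⁵e_g⁰, giving 1 unpaired electron.

1 unpaired electron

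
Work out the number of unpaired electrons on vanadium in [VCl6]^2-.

1 unpaired electron

Each chloride is −1; balancing the −2 overall charge requires V(IV).
Group 5 minus oxidation state 4 gives a d¹ configuration.
In an octahedral field the d¹ configuration is t₂g¹e_g⁰ (only one arrangement possible), giving 1 unpaired electron.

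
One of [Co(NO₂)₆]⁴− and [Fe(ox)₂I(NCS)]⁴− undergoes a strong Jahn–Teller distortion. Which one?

[Co(NO₂)₆]⁴−: Ligand charges: each nitro (N-bound nitrite) is −1. With an overall charge of −4 the cobalt centre must be in the +2 oxidation state. Group 9 minus oxidation state 2 gives a d⁷ configuration. Nitro (N-bound nitrite) is a strong-field ligand (high in the spectrochemical series) for a first-row metal, so the complex is low-spin. The t₂g⁶e_g¹ (low-spin) configuration has an unevenly filled e_g set; the Jahn–Teller theorem predicts a tetragonal distortion (typically axial elongation) to lift the degeneracy.
[Fe(ox)₂I(NCS)]⁴−: Each oxalate is −2; each iodide is −1; each isothiocyanate is −1; balancing the −4 overall charge requires Fe(II). Group 8 minus oxidation state 2 gives a d⁶ configuration. Iodide, isothiocyanate, and oxalate are weak-field ligands for a first-row metal, so the complex is high-spin. The d⁶ configuration leaves the e_g set evenly filled (or empty) — no strong Jahn–Teller driving force.

[Co(NO₂)₆]⁴−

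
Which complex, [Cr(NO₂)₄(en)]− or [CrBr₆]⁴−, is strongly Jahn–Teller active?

[Cr(NO₂)₄(en)]−: Summing ligand charges against the −1 overall charge gives an oxidation state of +3 for chromium. Cr sits in group 6, so the d-electron count is 6 − 3 = 3. The d³ configuration leaves the e_g set evenly filled (or empty) — no strong Jahn–Teller driving force.
[CrBr₆]⁴−: Ligand charges: each bromide is −1. With an overall charge of −4 the chromium centre must be in the +2 oxidation state. Group 6 minus oxidation state 2 gives a d⁴ configuration. Bromide is a weak-field ligand for a first-row metal, so the complex is high-spin. The t₂g³e_g¹ (high-spin) configuration has an unevenly filled e_g set; the Jahn–Teller theorem predicts a tetragonal distortion (typically axial elongation) to lift the degeneracy.

[CrBr₆]⁴−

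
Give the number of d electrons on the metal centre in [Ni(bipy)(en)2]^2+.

d⁸

Ligand charges: 2,2′-bipyridine is neutral; ethylenediamine is neutral. With an overall charge of +2 the nickel centre must be in the +2 oxidation state.
Nickel is a group-10 element; Ni(II) is therefore d⁸.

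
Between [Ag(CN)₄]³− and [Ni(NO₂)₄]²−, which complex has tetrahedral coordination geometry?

[Ag(CN)₄]³−

For [Ag(CN)₄]³−: Summing ligand charges against the −3 overall charge gives an oxidation state of +1 for silver. Silver is a group-11 element; Ag(I) is therefore d¹⁰. A d¹⁰ ion has no crystal-field stabilisation preference between square planar and tetrahedral, so four ligands adopt the sterically favoured tetrahedral geometry. → tetrahedral.
For [Ni(NO₂)₄]²−: Summing ligand charges against the −2 overall charge gives an oxidation state of +2 for nickel. Nickel is a group-10 element; Ni(II) is therefore d⁸. Nitro (N-bound nitrite) is a strong-field ligand (high in the spectrochemical series). A 3d d⁸ ion with strong-field ligands gains enough CFSE to favour square planar over tetrahedral. → square planar.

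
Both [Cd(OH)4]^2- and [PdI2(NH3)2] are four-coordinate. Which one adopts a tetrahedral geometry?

For [Cd(OH)4]^2-: Ligand charges: each hydroxide is −1. With an overall charge of −2 the cadmium centre must be in the +2 oxidation state. Group 12 minus oxidation state 2 gives a d¹⁰ configuration. A d¹⁰ ion has no crystal-field stabilisation preference between square planar and tetrahedral, so four ligands adopt the sterically favoured tetrahedral geometry. → tetrahedral.
For [PdI2(NH3)2]: Summing ligand charges against the 0 overall charge gives an oxidation state of +2 for palladium. Group 10 minus oxidation state 2 gives a d⁸ configuration. A 4d d⁸ ion has a large crystal-field splitting; square planar leaves the high-energy d_{x²−y²} orbital empty and maximises CFSE. → square planar.

[Cd(OH)4]^2-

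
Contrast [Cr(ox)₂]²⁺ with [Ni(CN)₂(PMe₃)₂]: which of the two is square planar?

[Ni(CN)₂(PMe₃)₂]

For [Cr(ox)₂]²⁺: Each oxalate is −2; balancing the +2 overall charge requires Cr(VI). Cr sits in group 6, so the d-electron count is 6 − 6 = 0. A d⁰ ion has no crystal-field stabilisation preference between square planar and tetrahedral, so four ligands adopt the sterically favoured tetrahedral geometry. → tetrahedral.
For [Ni(CN)₂(PMe₃)₂]: Each cyanide is −1; trimethylphosphine is neutral; balancing the 0 overall charge requires Ni(II). Ni sits in group 10, so the d-electron count is 10 − 2 = 8. Cyanide and trimethylphosphine are strong-field ligands (high in the spectrochemical series). A 3d d⁸ ion with strong-field ligands gains enough CFSE to favour square planar over tetrahedral. → square planar.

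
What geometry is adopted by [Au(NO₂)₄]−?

Summing ligand charges against the −1 overall charge gives an oxidation state of +3 for gold.
Gold is a group-11 element; Au(III) is therefore d⁸.
Coordination number: 4.
A 5d d⁸ ion has a large crystal-field splitting; square planar leaves the high-energy d_{x²−y²} orbital empty and maximises CFSE.

square planar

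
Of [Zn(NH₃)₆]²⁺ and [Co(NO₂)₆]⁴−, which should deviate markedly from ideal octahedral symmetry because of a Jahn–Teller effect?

[Co(NO₂)₆]⁴−

[Zn(NH₃)₆]²⁺: Ligand charges: ammonia is neutral. With an overall charge of +2 the zinc centre must be in the +2 oxidation state. Group 12 minus oxidation state 2 gives a d¹⁰ configuration. The d¹⁰ configuration leaves the e_g set evenly filled (or empty) — no strong Jahn–Teller driving force.
[Co(NO₂)₆]⁴−: Summing ligand charges against the −4 overall charge gives an oxidation state of +2 for cobalt. Group 9 minus oxidation state 2 gives a d⁷ configuration. Nitro (N-bound nitrite) is a strong-field ligand (high in the spectrochemical series) for a first-row metal, so the complex is low-spin. The t₂g⁶e_g¹ (low-spin) configuration has an unevenly filled e_g set; the Jahn–Teller theorem predicts a tetragonal distortion (typically axial elongation) to lift the degeneracy.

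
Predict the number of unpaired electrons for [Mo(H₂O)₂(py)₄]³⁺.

Summing ligand charges against the +3 overall charge gives an oxidation state of +3 for molybdenum.
Molybdenum is a group-6 element; Mo(III) is therefore d³.
In an octahedral field the d³ configuration is t₂g³e_g⁰ (only one arrangement possible), giving 3 unpaired electrons.

3 unpaired electrons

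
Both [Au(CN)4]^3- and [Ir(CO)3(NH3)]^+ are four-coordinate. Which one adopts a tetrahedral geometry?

For [Au(CN)4]^3-: Summing ligand charges against the −3 overall charge gives an oxidation state of +1 for gold. Gold is a group-11 element; Au(I) is therefore d¹⁰. A d¹⁰ ion has no crystal-field stabilisation preference between square planar and tetrahedral, so four ligands adopt the sterically favoured tetrahedral geometry. → tetrahedral.
For [Ir(CO)3(NH3)]^+: Carbonyl is neutral; ammonia is neutral; balancing the +1 overall charge requires Ir(I). Iridium is a group-9 element; Ir(I) is therefore d⁸. A 5d d⁸ ion has a large crystal-field splitting; square planar leaves the high-energy d_{x²−y²} orbital empty and maximises CFSE. → square planar.

[Au(CN)4]^3-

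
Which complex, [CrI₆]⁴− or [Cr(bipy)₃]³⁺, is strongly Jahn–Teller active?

[CrI₆]⁴−: Summing ligand charges against the −4 overall charge gives an oxidation state of +2 for chromium. Group 6 minus oxidation state 2 gives a d⁴ configuration. Iodide is a weak-field ligand for a first-row metal, so the complex is high-spin. The t₂g³e_g¹ (high-spin) configuration has an unevenly filled e_g set; the Jahn–Teller theorem predicts a tetragonal distortion (typically axial elongation) to lift the degeneracy.
[Cr(bipy)₃]³⁺: 2,2′-bipyridine is neutral; balancing the +3 overall charge requires Cr(III). Group 6 minus oxidation state 3 gives a d³ configuration. The d³ configuration leaves the e_g set evenly filled (or empty) — no strong Jahn–Teller driving force.

[CrI₆]⁴−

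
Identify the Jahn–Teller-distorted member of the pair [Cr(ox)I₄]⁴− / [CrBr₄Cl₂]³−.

[Cr(ox)I₄]⁴−: Summing ligand charges against the −4 overall charge gives an oxidation state of +2 for chromium. Group 6 minus oxidation state 2 gives a d⁴ configuration. Iodide and oxalate are weak-field ligands for a first-row metal, so the complex is high-spin. The t₂g³e_g¹ (high-spin) configuration has an unevenly filled e_g set; the Jahn–Teller theorem predicts a tetragonal distortion (typically axial elongation) to lift the degeneracy.
[CrBr₄Cl₂]³−: Ligand charges: each bromide is −1; each chloride is −1. With an overall charge of −3 the chromium centre must be in the +3 oxidation state. Cr sits in group 6, so the d-electron count is 6 − 3 = 3. The d³ configuration leaves the e_g set evenly filled (or empty) — no strong Jahn–Teller driving force.

[Cr(ox)I₄]⁴−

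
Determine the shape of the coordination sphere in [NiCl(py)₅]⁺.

octahedral

Each chloride is −1; pyridine is neutral; balancing the +1 overall charge requires Ni(II).
Ni sits in group 10, so the d-electron count is 10 − 2 = 8.
With 6 monodentate ligands the coordination number is 6.
Six donors around a single metal centre give an octahedral coordination sphere.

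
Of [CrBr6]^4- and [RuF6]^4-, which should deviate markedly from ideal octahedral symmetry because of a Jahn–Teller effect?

[CrBr6]^4-

[CrBr6]^4-: Summing ligand charges against the −4 overall charge gives an oxidation state of +2 for chromium. Chromium is a group-6 element; Cr(II) is therefore d⁴. Bromide is a weak-field ligand for a first-row metal, so the complex is high-spin. The t₂g³e_g¹ (high-spin) configuration has an unevenly filled e_g set; the Jahn–Teller theorem predicts a tetragonal distortion (typically axial elongation) to lift the degeneracy.
[RuF6]^4-: Each fluoride is −1; balancing the −4 overall charge requires Ru(II). Ru sits in group 8, so the d-electron count is 8 − 2 = 6. A 4d ion has a large Δₒ and is invariably low-spin. The d⁶ configuration leaves the e_g set evenly filled (or empty) — no strong Jahn–Teller driving force.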